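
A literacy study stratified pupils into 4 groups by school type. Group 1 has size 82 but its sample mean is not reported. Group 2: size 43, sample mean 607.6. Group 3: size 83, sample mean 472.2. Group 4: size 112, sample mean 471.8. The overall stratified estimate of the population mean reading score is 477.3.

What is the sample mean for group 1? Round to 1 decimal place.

N = 82 + 43 + 83 + 112 = 320.
Overall total = μ·N = 477.3·320 = 152736.
Subtract the known strata: 43·607.6 + 83·472.2 + 112·471.8 = 118161.
Remaining total for group 1: 152736 − 118161 = 34575.
Divide by its size: 34575 / 82 = 421.646... → 421.6.

421.6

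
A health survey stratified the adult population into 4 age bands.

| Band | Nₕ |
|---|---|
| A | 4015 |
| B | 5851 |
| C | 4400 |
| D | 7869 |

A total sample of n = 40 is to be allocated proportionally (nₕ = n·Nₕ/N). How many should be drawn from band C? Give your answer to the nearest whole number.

N = 4015 + 5851 + 4400 + 7869 = 22135.
n_C = 40·4400/22135 = 7.951... → 8.

8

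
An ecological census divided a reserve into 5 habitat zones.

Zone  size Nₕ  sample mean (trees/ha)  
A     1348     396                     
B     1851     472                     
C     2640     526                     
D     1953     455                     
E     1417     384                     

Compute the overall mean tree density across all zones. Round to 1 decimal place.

x̄_st = (Σ Nₕx̄ₕ) / (Σ Nₕ) = (1348·396 + 1851·472 + 2640·526 + 1953·455 + 1417·384) / 9209
= 4228863 / 9209 = 459.210... → 459.2.

459.2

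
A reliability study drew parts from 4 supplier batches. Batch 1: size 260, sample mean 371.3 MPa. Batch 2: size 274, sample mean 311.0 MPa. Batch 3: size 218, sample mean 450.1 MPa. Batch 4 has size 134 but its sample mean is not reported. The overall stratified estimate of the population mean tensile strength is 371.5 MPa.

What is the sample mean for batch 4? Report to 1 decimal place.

367.7

Σ Nₕx̄ₕ = N·μ, so 134·x̄_4 = 886·371.5 − (260·371.3 + 274·311.0 + 218·450.1).
= 329149 − 279873.8 = 49275.2.
x̄_4 = 49275.2 / 134 = 367.725... → 367.7.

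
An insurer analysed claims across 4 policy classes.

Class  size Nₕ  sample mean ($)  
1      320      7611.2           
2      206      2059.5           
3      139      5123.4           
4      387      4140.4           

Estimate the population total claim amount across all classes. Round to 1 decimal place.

Estimate total by summing Nₕ·x̄ₕ over strata.
320·7611.2 + 206·2059.5 + 139·5123.4 + 387·4140.4 = 2435584 + 424257 + 712152.6 + 1602334.8 = 5174328.4.

5174328.4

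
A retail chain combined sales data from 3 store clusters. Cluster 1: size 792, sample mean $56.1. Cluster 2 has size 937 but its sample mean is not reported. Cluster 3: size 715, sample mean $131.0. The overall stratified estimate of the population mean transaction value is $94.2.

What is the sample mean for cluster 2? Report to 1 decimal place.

98.3

N = 792 + 937 + 715 = 2444.
Overall total = μ·N = 94.2·2444 = 230224.8.
Subtract the known strata: 792·56.1 + 715·131.0 = 138096.2.
Remaining total for cluster 2: 230224.8 − 138096.2 = 92128.6.
Divide by its size: 92128.6 / 937 = 98.323... → 98.3.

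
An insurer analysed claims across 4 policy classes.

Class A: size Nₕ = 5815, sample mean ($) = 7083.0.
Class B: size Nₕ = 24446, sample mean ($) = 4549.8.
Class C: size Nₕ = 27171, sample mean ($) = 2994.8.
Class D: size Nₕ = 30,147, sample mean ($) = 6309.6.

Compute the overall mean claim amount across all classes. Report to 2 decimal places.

N = 5815 + 24446 + 27171 + 30147 = 87579.
The stratified mean weights each stratum mean by its population share Nₕ/N.
Σ Nₕx̄ₕ = 5815·7083.0 + 24446·4549.8 + 27171·2994.8 + 30147·6309.6 = 41187645 + 111224410.8 + 81371710.8 + 190215511.2 = 423999277.8.
Divide by N: 423999277.8 / 87579 = 4841.3350... → 4841.33.

4841.33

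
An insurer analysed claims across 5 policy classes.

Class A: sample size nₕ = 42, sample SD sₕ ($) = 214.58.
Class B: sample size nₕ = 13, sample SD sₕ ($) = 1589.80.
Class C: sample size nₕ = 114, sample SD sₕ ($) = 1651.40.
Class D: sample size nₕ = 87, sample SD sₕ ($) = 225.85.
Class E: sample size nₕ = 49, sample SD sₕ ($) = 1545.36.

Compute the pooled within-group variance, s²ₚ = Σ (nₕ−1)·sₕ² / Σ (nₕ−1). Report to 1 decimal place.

1531331.6

Degrees of freedom: 41 + 12 + 113 + 86 + 48 = 300.
Σ(nₕ−1)sₕ² = 41·46044.5764 + 12·2527464.04 + 113·2727121.96 + 86·51008.2225 + 48·2388137.5296 = 459399486.1482.
s²ₚ = 459399486.1482 / 300 = 1531331.620... → 1531331.6.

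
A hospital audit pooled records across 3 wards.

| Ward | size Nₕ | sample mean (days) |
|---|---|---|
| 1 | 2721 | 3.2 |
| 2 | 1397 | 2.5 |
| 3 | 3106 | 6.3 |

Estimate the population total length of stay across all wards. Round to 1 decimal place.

31767.5

1: 2721·3.2 = 8707.2
2: 1397·2.5 = 3492.5
3: 3106·6.3 = 19567.8
τ̂ = Σ Nₕx̄ₕ = 31767.5.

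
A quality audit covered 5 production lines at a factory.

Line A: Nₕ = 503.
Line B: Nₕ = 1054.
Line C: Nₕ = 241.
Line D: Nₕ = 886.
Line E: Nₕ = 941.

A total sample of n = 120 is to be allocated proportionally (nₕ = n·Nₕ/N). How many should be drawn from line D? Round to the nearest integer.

N = 503 + 1054 + 241 + 886 + 941 = 3625.
n_D = 120·886/3625 = 29.330... → 29.

29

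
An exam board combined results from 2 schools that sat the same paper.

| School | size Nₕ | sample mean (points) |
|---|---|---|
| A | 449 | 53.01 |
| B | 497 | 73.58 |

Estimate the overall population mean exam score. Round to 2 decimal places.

x̄_st = (Σ Nₕx̄ₕ) / (Σ Nₕ) = (449·53.01 + 497·73.58) / 946
= 60370.75 / 946 = 63.8169... → 63.82.

63.82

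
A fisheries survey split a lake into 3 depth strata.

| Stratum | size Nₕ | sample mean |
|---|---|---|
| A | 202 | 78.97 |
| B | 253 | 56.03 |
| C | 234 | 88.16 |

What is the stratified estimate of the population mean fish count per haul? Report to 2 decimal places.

73.67

N = 202 + 253 + 234 = 689.
Overall mean = Σ (Nₕ/N)·x̄ₕ — weight by population share, not a simple average.
Σ Nₕx̄ₕ = 202·78.97 + 253·56.03 + 234·88.16 = 15951.94 + 14175.59 + 20629.44 = 50756.97.
Divide by N: 50756.97 / 689 = 73.6676... → 73.67.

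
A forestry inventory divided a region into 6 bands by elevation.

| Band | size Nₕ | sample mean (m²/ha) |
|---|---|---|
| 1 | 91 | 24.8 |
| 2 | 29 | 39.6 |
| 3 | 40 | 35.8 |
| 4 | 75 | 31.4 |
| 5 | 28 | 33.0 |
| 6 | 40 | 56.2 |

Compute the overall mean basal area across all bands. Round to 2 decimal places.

34.21

N = 91 + 29 + 40 + 75 + 28 + 40 = 303.
Weight each subgroup mean by Nₕ/N and sum.
Σ Nₕx̄ₕ = 91·24.8 + 29·39.6 + 40·35.8 + 75·31.4 + 28·33.0 + 40·56.2 = 2256.8 + 1148.4 + 1432 + 2355 + 924 + 2248 = 10364.2.
Divide by N: 10364.2 / 303 = 34.2053... → 34.21.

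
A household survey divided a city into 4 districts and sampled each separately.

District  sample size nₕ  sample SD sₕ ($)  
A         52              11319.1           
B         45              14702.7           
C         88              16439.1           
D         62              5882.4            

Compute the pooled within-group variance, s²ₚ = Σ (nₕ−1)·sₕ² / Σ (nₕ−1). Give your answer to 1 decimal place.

Degrees of freedom: 51 + 44 + 87 + 61 = 243.
Σ(nₕ−1)sₕ² = 51·128122024.81 + 44·216169387.29 + 87·270244008.81 + 61·34602629.76 = 41667665487.9.
s²ₚ = 41667665487.9 / 243 = 171471874.436... → 171471874.4.

171471874.4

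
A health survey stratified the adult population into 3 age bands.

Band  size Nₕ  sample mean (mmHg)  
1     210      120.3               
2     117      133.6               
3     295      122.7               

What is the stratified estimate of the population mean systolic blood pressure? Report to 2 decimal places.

N = 210 + 117 + 295 = 622.
The stratified mean weights each stratum mean by its population share Nₕ/N.
Σ Nₕx̄ₕ = 210·120.3 + 117·133.6 + 295·122.7 = 25263 + 15631.2 + 36196.5 = 77090.7.
Divide by N: 77090.7 / 622 = 123.9400... → 123.94.

123.94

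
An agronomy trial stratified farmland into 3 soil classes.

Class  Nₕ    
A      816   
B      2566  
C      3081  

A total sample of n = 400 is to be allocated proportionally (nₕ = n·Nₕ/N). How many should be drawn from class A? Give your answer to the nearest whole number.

51

Share of class A = 816/6463 = 0.12626.
Allocate 400 × 0.12626 = 50.503... → 51.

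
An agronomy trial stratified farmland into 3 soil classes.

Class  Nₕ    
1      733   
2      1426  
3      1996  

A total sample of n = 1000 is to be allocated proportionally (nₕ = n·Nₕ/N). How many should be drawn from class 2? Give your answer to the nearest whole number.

N = 733 + 1426 + 1996 = 4155.
n_2 = 1000·1426/4155 = 343.201... → 343.

343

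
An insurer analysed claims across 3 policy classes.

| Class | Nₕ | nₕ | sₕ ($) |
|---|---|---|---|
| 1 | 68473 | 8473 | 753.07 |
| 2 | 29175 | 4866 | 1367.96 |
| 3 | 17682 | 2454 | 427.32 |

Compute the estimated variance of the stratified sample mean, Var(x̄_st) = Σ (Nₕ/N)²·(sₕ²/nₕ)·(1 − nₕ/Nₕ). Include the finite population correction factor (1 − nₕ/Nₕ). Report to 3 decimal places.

42.685

N = 115330; Wₕ = Nₕ/N.
class 1: (68473/115330)²·753.07²/8473·(1 − 8473/68473) = 20.673762
class 2: (29175/115330)²·1367.96²/4866·(1 − 4866/29175) = 20.505392
class 3: (17682/115330)²·427.32²/2454·(1 − 2454/17682) = 1.506335
Sum = 42.685488 → 42.685.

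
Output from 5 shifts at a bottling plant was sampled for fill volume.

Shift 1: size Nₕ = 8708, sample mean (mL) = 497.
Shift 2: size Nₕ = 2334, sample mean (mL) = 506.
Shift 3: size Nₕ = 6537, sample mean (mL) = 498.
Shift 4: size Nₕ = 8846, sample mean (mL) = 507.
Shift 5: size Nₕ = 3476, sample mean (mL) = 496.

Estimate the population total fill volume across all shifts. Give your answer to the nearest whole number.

1: 8708·497 = 4327876
2: 2334·506 = 1181004
3: 6537·498 = 3255426
4: 8846·507 = 4484922
5: 3476·496 = 1724096
τ̂ = Σ Nₕx̄ₕ = 14973324.

14973324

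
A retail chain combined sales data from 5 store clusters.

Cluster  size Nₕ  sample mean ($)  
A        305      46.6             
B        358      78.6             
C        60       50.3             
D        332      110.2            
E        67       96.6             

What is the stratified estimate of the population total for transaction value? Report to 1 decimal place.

Estimate total by summing Nₕ·x̄ₕ over strata.
305·46.6 + 358·78.6 + 60·50.3 + 332·110.2 + 67·96.6 = 14213 + 28138.8 + 3018 + 36586.4 + 6472.2 = 88428.4.

88428.4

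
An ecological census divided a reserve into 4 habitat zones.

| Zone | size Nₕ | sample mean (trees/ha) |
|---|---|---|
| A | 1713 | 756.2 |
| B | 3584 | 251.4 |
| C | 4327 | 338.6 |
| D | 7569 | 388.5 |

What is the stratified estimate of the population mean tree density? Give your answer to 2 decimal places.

N = 1713 + 3584 + 4327 + 7569 = 17193.
Overall mean = Σ (Nₕ/N)·x̄ₕ — weight by population share, not a simple average.
Σ Nₕx̄ₕ = 1713·756.2 + 3584·251.4 + 4327·338.6 + 7569·388.5 = 1295370.6 + 901017.6 + 1465122.2 + 2940556.5 = 6602066.9.
Divide by N: 6602066.9 / 17193 = 383.9974... → 384.00.

384.00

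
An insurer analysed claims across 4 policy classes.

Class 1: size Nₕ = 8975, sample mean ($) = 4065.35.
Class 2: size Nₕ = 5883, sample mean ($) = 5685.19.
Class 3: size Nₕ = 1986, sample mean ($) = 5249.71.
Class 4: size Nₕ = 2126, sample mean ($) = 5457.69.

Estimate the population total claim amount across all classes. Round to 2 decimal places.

Population total = Σ Nₕ·x̄ₕ (each stratum's size times its mean).
8975·4065.35 + 5883·5685.19 + 1986·5249.71 + 2126·5457.69 = 36486516.25 + 33445972.77 + 10425924.06 + 11603048.94 = 91961462.02.

91961462.02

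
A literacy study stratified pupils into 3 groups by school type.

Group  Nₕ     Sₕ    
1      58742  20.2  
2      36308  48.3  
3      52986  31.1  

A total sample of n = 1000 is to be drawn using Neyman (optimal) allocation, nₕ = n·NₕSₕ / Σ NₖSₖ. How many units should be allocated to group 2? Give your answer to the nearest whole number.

382

Σ NₕSₕ = 58742·20.2 + 36308·48.3 + 52986·31.1 = 4588129.4.
Share for 2: 1753676.4/4588129.4 = 0.38222.
n_2 = 1000 × 0.38222 = 382.220... → 382.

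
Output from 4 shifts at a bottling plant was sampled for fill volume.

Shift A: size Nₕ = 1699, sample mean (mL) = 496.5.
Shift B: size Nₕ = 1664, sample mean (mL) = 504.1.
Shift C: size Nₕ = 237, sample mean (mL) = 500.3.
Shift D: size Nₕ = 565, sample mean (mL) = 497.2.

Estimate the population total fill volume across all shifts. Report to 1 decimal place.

A: 1699·496.5 = 843553.5
B: 1664·504.1 = 838822.4
C: 237·500.3 = 118571.1
D: 565·497.2 = 280918
τ̂ = Σ Nₕx̄ₕ = 2081865.0.

2081865.0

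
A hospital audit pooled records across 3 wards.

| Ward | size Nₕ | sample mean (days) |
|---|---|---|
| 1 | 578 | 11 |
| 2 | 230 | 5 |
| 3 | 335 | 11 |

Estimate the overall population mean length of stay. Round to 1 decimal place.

x̄_st = (Σ Nₕx̄ₕ) / (Σ Nₕ) = (578·11 + 230·5 + 335·11) / 1143
= 11193 / 1143 = 9.793... → 9.8.

9.8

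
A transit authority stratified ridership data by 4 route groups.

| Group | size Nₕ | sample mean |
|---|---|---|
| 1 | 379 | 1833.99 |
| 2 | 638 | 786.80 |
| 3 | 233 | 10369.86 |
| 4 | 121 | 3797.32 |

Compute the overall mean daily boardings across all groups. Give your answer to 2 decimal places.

2970.62

N = 379 + 638 + 233 + 121 = 1371.
Weight each subgroup mean by Nₕ/N and sum.
Σ Nₕx̄ₕ = 379·1833.99 + 638·786.80 + 233·10369.86 + 121·3797.32 = 695082.21 + 501978.4 + 2416177.38 + 459475.72 = 4072713.71.
Divide by N: 4072713.71 / 1371 = 2970.6154... → 2970.62.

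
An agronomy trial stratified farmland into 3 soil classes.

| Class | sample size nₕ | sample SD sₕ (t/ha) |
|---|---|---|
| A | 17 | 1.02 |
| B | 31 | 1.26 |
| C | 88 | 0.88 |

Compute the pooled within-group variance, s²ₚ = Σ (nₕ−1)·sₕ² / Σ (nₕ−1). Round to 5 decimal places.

0.98983

Degrees of freedom: 16 + 30 + 87 = 133.
Σ(nₕ−1)sₕ² = 16·1.0404 + 30·1.5876 + 87·0.7744 = 131.6472.
s²ₚ = 131.6472 / 133 = 0.9898286... → 0.98983.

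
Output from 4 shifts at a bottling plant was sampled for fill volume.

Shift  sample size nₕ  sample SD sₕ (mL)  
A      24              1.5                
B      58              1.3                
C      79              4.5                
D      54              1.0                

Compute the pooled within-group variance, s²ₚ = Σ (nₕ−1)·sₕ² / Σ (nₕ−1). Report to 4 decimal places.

Degrees of freedom: 23 + 57 + 78 + 53 = 211.
Σ(nₕ−1)sₕ² = 23·2.25 + 57·1.69 + 78·20.25 + 53·1 = 1780.58.
s²ₚ = 1780.58 / 211 = 8.438768... → 8.4388.

8.4388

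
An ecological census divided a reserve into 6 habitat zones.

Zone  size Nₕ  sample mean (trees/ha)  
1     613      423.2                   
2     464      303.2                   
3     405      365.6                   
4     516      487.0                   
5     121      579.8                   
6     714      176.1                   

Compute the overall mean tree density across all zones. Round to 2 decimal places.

351.34

N = 613 + 464 + 405 + 516 + 121 + 714 = 2833.
Overall mean = Σ (Nₕ/N)·x̄ₕ — weight by population share, not a simple average.
Σ Nₕx̄ₕ = 613·423.2 + 464·303.2 + 405·365.6 + 516·487.0 + 121·579.8 + 714·176.1 = 259421.6 + 140684.8 + 148068 + 251292 + 70155.8 + 125735.4 = 995357.6.
Divide by N: 995357.6 / 2833 = 351.3440... → 351.34.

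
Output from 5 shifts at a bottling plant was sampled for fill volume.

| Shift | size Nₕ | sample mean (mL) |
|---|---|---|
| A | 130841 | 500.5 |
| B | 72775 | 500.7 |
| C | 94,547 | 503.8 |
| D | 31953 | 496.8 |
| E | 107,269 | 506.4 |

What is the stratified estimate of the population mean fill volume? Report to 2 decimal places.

N = 437385; weights Wₕ = Nₕ/N = (0.2991, 0.1664, 0.2162, 0.0731, 0.2453).
x̄_st = Σ Wₕ·x̄ₕ = 0.2991·500.5 + 0.1664·500.7 + 0.2162·503.8 + 0.0731·496.8 + 0.2453·506.4 ≈ 502.4233...
→ 502.42.

502.42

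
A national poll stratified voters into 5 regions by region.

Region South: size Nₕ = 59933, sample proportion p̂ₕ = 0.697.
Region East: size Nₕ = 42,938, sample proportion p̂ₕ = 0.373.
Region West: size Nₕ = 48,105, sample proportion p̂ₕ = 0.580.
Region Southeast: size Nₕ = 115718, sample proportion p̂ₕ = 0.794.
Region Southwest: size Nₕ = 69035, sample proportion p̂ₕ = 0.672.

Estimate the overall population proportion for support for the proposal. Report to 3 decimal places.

Wₕ = Nₕ/N with N = 335729: 0.1785, 0.1279, 0.1433, 0.3447, 0.2056.
p̂_st = 0.1785·0.697 + 0.1279·0.373 + 0.1433·0.580 + 0.3447·0.794 + 0.2056·0.672 ≈ 0.66709... → 0.667.

0.667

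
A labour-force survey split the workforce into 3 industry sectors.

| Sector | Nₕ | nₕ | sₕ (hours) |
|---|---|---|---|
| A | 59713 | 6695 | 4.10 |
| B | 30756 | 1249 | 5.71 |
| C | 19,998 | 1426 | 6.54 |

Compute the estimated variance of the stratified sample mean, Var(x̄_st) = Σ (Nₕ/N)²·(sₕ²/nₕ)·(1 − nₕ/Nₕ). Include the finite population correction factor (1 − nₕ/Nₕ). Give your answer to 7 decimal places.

0.0035056

N = 110467; Wₕ = Nₕ/N.
sector A: (59713/110467)²·4.10²/6695·(1 − 6695/59713) = 0.0006513947
sector B: (30756/110467)²·5.71²/1249·(1 − 1249/30756) = 0.0019413309
sector C: (19998/110467)²·6.54²/1426·(1 − 1426/19998) = 0.0009128850
Sum = 0.0035056107 → 0.0035056.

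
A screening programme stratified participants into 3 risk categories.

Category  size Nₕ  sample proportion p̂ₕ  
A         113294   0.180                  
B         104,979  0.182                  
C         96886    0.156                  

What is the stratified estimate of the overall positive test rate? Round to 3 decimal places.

0.173

N = 113294 + 104979 + 96886 = 315159.
Overall proportion = Σ (Nₕ/N)·p̂ₕ.
Σ Nₕp̂ₕ = 20392.92 + 19106.178 + 15114.216 = 54613.314.
54613.314 / 315159 = 0.17329... → 0.173.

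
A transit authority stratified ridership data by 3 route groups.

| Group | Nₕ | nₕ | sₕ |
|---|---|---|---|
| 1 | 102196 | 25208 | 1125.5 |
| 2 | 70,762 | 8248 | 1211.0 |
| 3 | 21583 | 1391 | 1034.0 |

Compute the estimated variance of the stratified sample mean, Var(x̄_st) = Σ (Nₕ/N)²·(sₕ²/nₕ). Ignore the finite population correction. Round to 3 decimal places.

46.852

N = 194541. Term for each stratum: Wₕ²sₕ²/nₕ.
Var(x̄_st) = 13.867498 + 23.524345 + 9.460526 = 46.852369 → 46.852.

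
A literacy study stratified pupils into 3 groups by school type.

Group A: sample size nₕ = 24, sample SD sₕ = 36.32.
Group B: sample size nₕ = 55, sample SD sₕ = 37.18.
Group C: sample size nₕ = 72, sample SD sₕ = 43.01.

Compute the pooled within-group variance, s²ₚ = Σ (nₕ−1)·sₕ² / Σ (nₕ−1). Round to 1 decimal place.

Degrees of freedom: 23 + 54 + 71 = 148.
Σ(nₕ−1)sₕ² = 23·1319.1424 + 54·1382.3524 + 71·1849.8601 = 236327.3719.
s²ₚ = 236327.3719 / 148 = 1596.807... → 1596.8.

1596.8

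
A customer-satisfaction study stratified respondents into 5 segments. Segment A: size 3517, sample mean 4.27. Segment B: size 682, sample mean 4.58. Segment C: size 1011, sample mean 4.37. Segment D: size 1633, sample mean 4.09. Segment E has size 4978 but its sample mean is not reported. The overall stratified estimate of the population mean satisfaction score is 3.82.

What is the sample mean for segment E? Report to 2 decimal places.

3.20

N = 3517 + 682 + 1011 + 1633 + 4978 = 11821.
Overall total = μ·N = 3.82·11821 = 45156.22.
Subtract the known strata: 3517·4.27 + 682·4.58 + 1011·4.37 + 1633·4.09 = 29238.19.
Remaining total for segment E: 45156.22 − 29238.19 = 15918.03.
Divide by its size: 15918.03 / 4978 = 3.1977... → 3.20.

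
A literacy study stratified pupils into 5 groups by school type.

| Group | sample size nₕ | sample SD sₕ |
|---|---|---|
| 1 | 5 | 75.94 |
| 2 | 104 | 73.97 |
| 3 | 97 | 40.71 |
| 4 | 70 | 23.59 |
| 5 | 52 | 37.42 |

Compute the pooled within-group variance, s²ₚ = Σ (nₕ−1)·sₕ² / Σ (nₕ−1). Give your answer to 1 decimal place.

1: (5−1)·75.94² = 4·5766.8836 = 23067.5344
2: (104−1)·73.97² = 103·5471.5609 = 563570.7727
3: (97−1)·40.71² = 96·1657.3041 = 159101.1936
4: (70−1)·23.59² = 69·556.4881 = 38397.6789
5: (52−1)·37.42² = 51·1400.2564 = 71413.0764
Numerator = 855550.256; denominator = Σ(nₕ−1) = 323.
s²ₚ = 855550.256/323 = 2648.762... → 2648.8.

2648.8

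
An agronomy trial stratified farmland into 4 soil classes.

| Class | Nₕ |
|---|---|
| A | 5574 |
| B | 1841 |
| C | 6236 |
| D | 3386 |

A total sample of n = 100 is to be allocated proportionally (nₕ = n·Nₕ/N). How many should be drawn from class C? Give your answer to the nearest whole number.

Share of class C = 6236/17037 = 0.36603.
Allocate 100 × 0.36603 = 36.603... → 37.

37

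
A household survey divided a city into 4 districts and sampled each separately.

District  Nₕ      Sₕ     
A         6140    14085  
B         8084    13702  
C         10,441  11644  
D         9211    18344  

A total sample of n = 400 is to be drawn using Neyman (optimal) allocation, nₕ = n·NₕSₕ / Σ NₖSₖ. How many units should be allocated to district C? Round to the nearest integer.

A: NₕSₕ = 6140·14085 = 86481900
B: NₕSₕ = 8084·13702 = 110766968
C: NₕSₕ = 10441·11644 = 121575004
D: NₕSₕ = 9211·18344 = 168966584
Σ NₕSₕ = 487790456.
n_C = 400·121575004/487790456 = 99.694... → 100.

100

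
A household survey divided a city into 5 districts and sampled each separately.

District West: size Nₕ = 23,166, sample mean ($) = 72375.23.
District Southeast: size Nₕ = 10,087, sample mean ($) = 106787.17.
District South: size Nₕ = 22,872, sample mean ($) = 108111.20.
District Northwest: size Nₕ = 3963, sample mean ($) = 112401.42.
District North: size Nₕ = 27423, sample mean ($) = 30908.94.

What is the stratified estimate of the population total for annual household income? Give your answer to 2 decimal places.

6519588817.45

West: 23166·72375.23 = 1676644578.18
Southeast: 10087·106787.17 = 1077162183.79
South: 22872·108111.20 = 2472719366.4
Northwest: 3963·112401.42 = 445446827.46
North: 27423·30908.94 = 847615861.62
τ̂ = Σ Nₕx̄ₕ = 6519588817.45.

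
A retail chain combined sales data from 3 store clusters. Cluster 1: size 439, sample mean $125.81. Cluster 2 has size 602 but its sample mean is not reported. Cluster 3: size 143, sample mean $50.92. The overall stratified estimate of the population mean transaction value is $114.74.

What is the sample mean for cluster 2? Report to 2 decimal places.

121.83

N = 439 + 602 + 143 = 1184.
Overall total = μ·N = 114.74·1184 = 135852.16.
Subtract the known strata: 439·125.81 + 143·50.92 = 62512.15.
Remaining total for cluster 2: 135852.16 − 62512.15 = 73340.01.
Divide by its size: 73340.01 / 602 = 121.8273... → 121.83.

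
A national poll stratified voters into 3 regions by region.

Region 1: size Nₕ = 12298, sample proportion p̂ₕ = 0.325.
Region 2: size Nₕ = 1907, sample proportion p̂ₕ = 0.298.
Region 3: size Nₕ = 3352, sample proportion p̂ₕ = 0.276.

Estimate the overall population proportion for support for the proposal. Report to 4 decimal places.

0.3127

Wₕ = Nₕ/N with N = 17557: 0.7005, 0.1086, 0.1909.
p̂_st = 0.7005·0.325 + 0.1086·0.298 + 0.1909·0.276 ≈ 0.312712... → 0.3127.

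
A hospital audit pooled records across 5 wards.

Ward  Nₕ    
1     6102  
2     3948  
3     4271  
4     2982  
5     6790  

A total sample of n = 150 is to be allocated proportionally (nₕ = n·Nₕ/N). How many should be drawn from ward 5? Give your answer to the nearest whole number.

Share of ward 5 = 6790/24093 = 0.28182.
Allocate 150 × 0.28182 = 42.274... → 42.

42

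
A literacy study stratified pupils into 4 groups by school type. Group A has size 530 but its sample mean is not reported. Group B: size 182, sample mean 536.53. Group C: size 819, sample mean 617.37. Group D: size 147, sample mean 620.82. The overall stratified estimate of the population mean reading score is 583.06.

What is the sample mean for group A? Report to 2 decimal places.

535.55

N = 530 + 182 + 819 + 147 = 1678.
Overall total = μ·N = 583.06·1678 = 978374.68.
Subtract the known strata: 182·536.53 + 819·617.37 + 147·620.82 = 694535.03.
Remaining total for group A: 978374.68 − 694535.03 = 283839.65.
Divide by its size: 283839.65 / 530 = 535.5465... → 535.55.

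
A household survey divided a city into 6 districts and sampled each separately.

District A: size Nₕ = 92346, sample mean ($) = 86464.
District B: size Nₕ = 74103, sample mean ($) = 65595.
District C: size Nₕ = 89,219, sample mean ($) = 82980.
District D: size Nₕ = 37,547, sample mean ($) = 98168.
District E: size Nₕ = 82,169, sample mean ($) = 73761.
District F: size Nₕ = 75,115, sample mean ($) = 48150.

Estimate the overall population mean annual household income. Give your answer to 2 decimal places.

74611.38

x̄_st = (Σ Nₕx̄ₕ) / (Σ Nₕ) = (92346·86464 + 74103·65595 + 89219·82980 + 37547·98168 + 82169·73761 + 75115·48150) / 450499
= 33612352204 / 450499 = 74611.3803... → 74611.38.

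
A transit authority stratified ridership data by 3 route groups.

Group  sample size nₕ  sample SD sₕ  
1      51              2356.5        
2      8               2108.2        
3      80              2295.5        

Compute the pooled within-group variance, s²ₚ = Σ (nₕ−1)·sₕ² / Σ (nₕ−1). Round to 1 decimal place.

Degrees of freedom: 50 + 7 + 79 = 136.
Σ(nₕ−1)sₕ² = 50·5553092.25 + 7·4444507.24 + 79·5269320.25 = 725042462.93.
s²ₚ = 725042462.93 / 136 = 5331194.580... → 5331194.6.

5331194.6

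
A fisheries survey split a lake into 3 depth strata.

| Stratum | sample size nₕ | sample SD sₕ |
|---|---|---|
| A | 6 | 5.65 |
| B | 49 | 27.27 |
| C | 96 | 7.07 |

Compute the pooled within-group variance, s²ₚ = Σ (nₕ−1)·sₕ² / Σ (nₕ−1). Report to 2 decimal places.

274.35

A: (6−1)·5.65² = 5·31.9225 = 159.6125
B: (49−1)·27.27² = 48·743.6529 = 35695.3392
C: (96−1)·7.07² = 95·49.9849 = 4748.5655
Numerator = 40603.5172; denominator = Σ(nₕ−1) = 148.
s²ₚ = 40603.5172/148 = 274.3481... → 274.35.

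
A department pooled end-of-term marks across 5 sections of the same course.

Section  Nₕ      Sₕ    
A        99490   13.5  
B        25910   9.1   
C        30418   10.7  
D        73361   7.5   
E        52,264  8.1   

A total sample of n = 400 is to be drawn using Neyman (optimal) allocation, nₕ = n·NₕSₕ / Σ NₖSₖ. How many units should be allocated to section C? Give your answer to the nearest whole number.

45

Σ NₕSₕ = 99490·13.5 + 25910·9.1 + 30418·10.7 + 73361·7.5 + 52264·8.1 = 2877914.5.
Share for C: 325472.6/2877914.5 = 0.11309.
n_C = 400 × 0.11309 = 45.237... → 45.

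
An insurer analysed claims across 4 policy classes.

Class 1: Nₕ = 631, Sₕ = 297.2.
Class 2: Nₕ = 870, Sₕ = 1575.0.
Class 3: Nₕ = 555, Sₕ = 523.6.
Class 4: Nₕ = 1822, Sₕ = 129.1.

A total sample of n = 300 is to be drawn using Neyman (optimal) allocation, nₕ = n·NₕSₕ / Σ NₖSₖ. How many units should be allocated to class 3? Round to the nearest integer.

42

Σ NₕSₕ = 631·297.2 + 870·1575.0 + 555·523.6 + 1822·129.1 = 2083601.4.
Share for 3: 290598/2083601.4 = 0.13947.
n_3 = 300 × 0.13947 = 41.841... → 42.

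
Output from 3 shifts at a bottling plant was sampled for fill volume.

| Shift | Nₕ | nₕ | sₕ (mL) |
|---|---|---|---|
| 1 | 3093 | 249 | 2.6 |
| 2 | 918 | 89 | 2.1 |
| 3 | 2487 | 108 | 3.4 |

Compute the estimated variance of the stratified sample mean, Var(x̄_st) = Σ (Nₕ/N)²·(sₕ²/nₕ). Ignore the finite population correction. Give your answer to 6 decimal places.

0.022819

N = 6498; Wₕ = Nₕ/N.
shift 1: (3093/6498)²·2.6²/249 = 0.006151029
shift 2: (918/6498)²·2.1²/89 = 0.000988950
shift 3: (2487/6498)²·3.4²/108 = 0.015679284
Sum = 0.022819264 → 0.022819.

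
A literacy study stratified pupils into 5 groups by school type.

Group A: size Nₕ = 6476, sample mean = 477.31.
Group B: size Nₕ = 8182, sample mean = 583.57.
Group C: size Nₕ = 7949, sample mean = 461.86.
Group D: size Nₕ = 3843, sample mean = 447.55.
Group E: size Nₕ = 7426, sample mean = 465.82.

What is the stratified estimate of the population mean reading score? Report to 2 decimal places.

493.45

N = 6476 + 8182 + 7949 + 3843 + 7426 = 33876.
Overall mean = Σ (Nₕ/N)·x̄ₕ — weight by population share, not a simple average.
Σ Nₕx̄ₕ = 6476·477.31 + 8182·583.57 + 7949·461.86 + 3843·447.55 + 7426·465.82 = 3091059.56 + 4774769.74 + 3671325.14 + 1719934.65 + 3459179.32 = 16716268.41.
Divide by N: 16716268.41 / 33876 = 493.4546... → 493.45.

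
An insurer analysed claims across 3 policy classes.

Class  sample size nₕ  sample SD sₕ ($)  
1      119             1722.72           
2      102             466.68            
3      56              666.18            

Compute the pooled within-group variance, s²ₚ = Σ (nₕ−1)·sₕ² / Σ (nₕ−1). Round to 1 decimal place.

1447451.7

1: (119−1)·1722.72² = 118·2967764.1984 = 350196175.4112
2: (102−1)·466.68² = 101·217790.2224 = 21996812.4624
3: (56−1)·666.18² = 55·443795.7924 = 24408768.582
Numerator = 396601756.4556; denominator = Σ(nₕ−1) = 274.
s²ₚ = 396601756.4556/274 = 1447451.666... → 1447451.7.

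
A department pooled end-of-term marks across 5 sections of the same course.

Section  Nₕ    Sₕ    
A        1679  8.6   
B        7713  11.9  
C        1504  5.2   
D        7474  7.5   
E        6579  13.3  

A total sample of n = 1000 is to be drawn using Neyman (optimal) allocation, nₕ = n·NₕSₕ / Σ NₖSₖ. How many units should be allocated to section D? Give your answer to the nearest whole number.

218

A: NₕSₕ = 1679·8.6 = 14439.4
B: NₕSₕ = 7713·11.9 = 91784.7
C: NₕSₕ = 1504·5.2 = 7820.8
D: NₕSₕ = 7474·7.5 = 56055
E: NₕSₕ = 6579·13.3 = 87500.7
Σ NₕSₕ = 257600.6.
n_D = 1000·56055/257600.6 = 217.604... → 218.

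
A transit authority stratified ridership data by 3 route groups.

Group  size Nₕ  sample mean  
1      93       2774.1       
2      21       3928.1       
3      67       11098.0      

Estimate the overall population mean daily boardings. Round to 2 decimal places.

5989.21

N = 93 + 21 + 67 = 181.
The stratified mean weights each stratum mean by its population share Nₕ/N.
Σ Nₕx̄ₕ = 93·2774.1 + 21·3928.1 + 67·11098.0 = 257991.3 + 82490.1 + 743566 = 1084047.4.
Divide by N: 1084047.4 / 181 = 5989.2122... → 5989.21.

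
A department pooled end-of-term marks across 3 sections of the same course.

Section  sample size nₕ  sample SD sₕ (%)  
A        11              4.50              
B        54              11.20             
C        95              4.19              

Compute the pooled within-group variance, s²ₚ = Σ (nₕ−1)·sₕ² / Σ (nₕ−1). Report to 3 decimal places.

Degrees of freedom: 10 + 53 + 94 = 157.
Σ(nₕ−1)sₕ² = 10·20.25 + 53·125.44 + 94·17.5561 = 8501.0934.
s²ₚ = 8501.0934 / 157 = 54.14709... → 54.147.

54.147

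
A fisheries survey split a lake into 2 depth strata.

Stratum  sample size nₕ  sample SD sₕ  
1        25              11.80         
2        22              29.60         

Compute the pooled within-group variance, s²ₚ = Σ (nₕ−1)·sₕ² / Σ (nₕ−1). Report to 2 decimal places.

1: (25−1)·11.80² = 24·139.24 = 3341.76
2: (22−1)·29.60² = 21·876.16 = 18399.36
Numerator = 21741.12; denominator = Σ(nₕ−1) = 45.
s²ₚ = 21741.12/45 = 483.136 → 483.14.

483.14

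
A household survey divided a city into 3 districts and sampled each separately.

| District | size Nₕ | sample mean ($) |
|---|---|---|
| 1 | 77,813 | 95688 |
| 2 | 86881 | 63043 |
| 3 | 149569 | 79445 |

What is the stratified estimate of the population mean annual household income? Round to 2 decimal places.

N = 314263; weights Wₕ = Nₕ/N = (0.2476, 0.2765, 0.4759).
x̄_st = Σ Wₕ·x̄ₕ = 0.2476·95688 + 0.2765·63043 + 0.4759·79445 ≈ 78932.3542...
→ 78932.35.

78932.35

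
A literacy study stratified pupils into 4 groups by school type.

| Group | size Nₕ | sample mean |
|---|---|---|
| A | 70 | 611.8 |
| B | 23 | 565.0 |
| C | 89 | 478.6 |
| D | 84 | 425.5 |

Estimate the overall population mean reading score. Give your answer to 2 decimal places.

504.35

N = 266; weights Wₕ = Nₕ/N = (0.2632, 0.0865, 0.3346, 0.3158).
x̄_st = Σ Wₕ·x̄ₕ = 0.2632·611.8 + 0.0865·565.0 + 0.3346·478.6 + 0.3158·425.5 ≈ 504.3549...
→ 504.35.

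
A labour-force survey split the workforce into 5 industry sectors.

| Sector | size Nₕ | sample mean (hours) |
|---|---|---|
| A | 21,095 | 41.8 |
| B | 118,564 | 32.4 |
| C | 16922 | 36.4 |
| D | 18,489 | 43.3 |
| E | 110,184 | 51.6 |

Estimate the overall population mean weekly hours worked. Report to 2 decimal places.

N = 285254; weights Wₕ = Nₕ/N = (0.0740, 0.4156, 0.0593, 0.0648, 0.3863).
x̄_st = Σ Wₕ·x̄ₕ = 0.0740·41.8 + 0.4156·32.4 + 0.0593·36.4 + 0.0648·43.3 + 0.3863·51.6 ≈ 41.4552...
→ 41.46.

41.46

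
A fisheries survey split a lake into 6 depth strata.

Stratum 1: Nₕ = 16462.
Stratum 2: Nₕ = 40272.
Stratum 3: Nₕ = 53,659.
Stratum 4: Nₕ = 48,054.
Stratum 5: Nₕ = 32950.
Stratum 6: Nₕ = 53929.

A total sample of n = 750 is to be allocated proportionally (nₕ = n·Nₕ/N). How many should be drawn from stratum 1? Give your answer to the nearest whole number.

50

N = 16462 + 40272 + 53659 + 48054 + 32950 + 53929 = 245326.
n_1 = 750·16462/245326 = 50.327... → 50.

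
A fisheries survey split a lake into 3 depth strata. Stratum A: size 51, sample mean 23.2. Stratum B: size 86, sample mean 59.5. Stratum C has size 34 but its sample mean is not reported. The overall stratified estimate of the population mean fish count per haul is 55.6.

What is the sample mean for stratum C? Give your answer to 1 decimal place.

N = 51 + 86 + 34 = 171.
Overall total = μ·N = 55.6·171 = 9507.6.
Subtract the known strata: 51·23.2 + 86·59.5 = 6300.2.
Remaining total for stratum C: 9507.6 − 6300.2 = 3207.4.
Divide by its size: 3207.4 / 34 = 94.335... → 94.3.

94.3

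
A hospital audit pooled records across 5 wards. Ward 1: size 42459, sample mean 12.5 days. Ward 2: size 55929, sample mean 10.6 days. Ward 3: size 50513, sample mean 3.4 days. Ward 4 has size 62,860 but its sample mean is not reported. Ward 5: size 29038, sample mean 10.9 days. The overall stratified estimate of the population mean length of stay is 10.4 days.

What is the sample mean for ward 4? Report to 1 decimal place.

14.2

N = 42459 + 55929 + 50513 + 62860 + 29038 = 240799.
Overall total = μ·N = 10.4·240799 = 2504309.6.
Subtract the known strata: 42459·12.5 + 55929·10.6 + 50513·3.4 + 29038·10.9 = 1611843.3.
Remaining total for ward 4: 2504309.6 − 1611843.3 = 892466.3.
Divide by its size: 892466.3 / 62860 = 14.198... → 14.2.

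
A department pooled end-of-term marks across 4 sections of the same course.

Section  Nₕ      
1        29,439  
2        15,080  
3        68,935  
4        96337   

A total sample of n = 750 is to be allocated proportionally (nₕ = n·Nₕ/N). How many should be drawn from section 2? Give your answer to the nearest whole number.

Share of section 2 = 15080/209791 = 0.07188.
Allocate 750 × 0.07188 = 53.911... → 54.

54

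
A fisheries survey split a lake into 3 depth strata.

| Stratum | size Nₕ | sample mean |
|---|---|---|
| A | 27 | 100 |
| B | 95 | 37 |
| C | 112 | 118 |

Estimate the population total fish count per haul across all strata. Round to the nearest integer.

Estimate total by summing Nₕ·x̄ₕ over strata.
27·100 + 95·37 + 112·118 = 2700 + 3515 + 13216 = 19431.

19431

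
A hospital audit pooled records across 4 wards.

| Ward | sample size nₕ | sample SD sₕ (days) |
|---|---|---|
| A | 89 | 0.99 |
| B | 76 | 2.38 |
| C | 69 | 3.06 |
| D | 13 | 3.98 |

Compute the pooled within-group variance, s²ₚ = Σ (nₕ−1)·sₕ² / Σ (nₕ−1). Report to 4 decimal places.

5.5057

A: (89−1)·0.99² = 88·0.9801 = 86.2488
B: (76−1)·2.38² = 75·5.6644 = 424.83
C: (69−1)·3.06² = 68·9.3636 = 636.7248
D: (13−1)·3.98² = 12·15.8404 = 190.0848
Numerator = 1337.8884; denominator = Σ(nₕ−1) = 243.
s²ₚ = 1337.8884/243 = 5.505714... → 5.5057.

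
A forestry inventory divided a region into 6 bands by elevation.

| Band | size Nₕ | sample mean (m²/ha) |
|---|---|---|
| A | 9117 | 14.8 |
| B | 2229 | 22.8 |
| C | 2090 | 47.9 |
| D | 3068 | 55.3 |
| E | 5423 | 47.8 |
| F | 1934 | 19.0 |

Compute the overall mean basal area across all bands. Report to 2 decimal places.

31.49

x̄_st = (Σ Nₕx̄ₕ) / (Σ Nₕ) = (9117·14.8 + 2229·22.8 + 2090·47.9 + 3068·55.3 + 5423·47.8 + 1934·19.0) / 23861
= 751489.6 / 23861 = 31.4945... → 31.49.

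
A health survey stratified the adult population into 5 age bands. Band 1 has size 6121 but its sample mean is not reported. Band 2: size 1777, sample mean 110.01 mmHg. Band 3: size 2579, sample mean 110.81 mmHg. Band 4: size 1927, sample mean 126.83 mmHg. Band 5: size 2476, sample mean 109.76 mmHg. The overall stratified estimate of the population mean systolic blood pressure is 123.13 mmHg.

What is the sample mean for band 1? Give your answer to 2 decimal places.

Σ Nₕx̄ₕ = N·μ, so 6121·x̄_1 = 14880·123.13 − (1777·110.01 + 2579·110.81 + 1927·126.83 + 2476·109.76).
= 1832174.4 − 997433.93 = 834740.47.
x̄_1 = 834740.47 / 6121 = 136.3732... → 136.37.

136.37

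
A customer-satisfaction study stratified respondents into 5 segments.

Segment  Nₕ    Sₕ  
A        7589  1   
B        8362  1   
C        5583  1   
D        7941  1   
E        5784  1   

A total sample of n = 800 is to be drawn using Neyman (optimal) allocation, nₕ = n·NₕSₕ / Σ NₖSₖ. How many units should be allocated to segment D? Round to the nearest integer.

180

Σ NₕSₕ = 7589·1 + 8362·1 + 5583·1 + 7941·1 + 5784·1 = 35259.
Share for D: 7941/35259 = 0.22522.
n_D = 800 × 0.22522 = 180.175... → 180.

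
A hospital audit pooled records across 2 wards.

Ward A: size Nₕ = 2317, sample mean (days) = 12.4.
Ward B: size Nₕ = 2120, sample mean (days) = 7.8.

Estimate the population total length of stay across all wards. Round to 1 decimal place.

Population total = Σ Nₕ·x̄ₕ (each stratum's size times its mean).
2317·12.4 + 2120·7.8 = 28730.8 + 16536 = 45266.8.

45266.8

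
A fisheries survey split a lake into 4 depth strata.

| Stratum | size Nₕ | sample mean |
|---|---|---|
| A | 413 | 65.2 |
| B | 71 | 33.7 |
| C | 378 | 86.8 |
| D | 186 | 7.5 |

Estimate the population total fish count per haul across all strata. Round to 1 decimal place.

Estimate total by summing Nₕ·x̄ₕ over strata.
413·65.2 + 71·33.7 + 378·86.8 + 186·7.5 = 26927.6 + 2392.7 + 32810.4 + 1395 = 63525.7.

63525.7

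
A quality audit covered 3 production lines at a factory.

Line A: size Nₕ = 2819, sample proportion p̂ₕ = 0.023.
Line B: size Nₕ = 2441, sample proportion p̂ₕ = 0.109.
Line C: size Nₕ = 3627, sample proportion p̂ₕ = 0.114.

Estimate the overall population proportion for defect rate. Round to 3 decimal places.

N = 2819 + 2441 + 3627 = 8887.
Overall proportion = Σ (Nₕ/N)·p̂ₕ.
Σ Nₕp̂ₕ = 64.837 + 266.069 + 413.478 = 744.384.
744.384 / 8887 = 0.08376... → 0.084.

0.084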